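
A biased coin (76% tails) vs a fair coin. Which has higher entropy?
Fair coin

The fair coin is uniform (p=0.5), maximizing binary entropy at 1 bit. The biased coin has H(0.76) ≈ 0.795 bits — its outcome is more predictable, so its entropy is lower.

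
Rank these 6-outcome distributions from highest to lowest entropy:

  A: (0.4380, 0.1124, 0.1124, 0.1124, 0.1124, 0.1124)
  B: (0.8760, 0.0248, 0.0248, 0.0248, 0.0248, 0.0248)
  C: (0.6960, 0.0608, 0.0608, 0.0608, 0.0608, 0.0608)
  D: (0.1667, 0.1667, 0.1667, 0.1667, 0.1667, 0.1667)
D > A > C > B

Key insight: Entropy is maximized by uniform distributions and minimized by concentrated distributions.

Entropies:
  H(A) = 2.2938 bits
  H(B) = 0.8287 bits
  H(C) = 1.5920 bits
  H(D) = 2.5850 bits

Ranking: D > A > C > B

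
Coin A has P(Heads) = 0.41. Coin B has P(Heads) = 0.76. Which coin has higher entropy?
A

For binary distributions, entropy is maximized at p=0.5 and decreases as p moves toward 0 or 1.

H(A) = H(0.41) = 0.9765 bits
H(B) = H(0.76) = 0.7950 bits

Distribution A (p=0.41) is closer to uniform (p=0.5), so it has higher entropy.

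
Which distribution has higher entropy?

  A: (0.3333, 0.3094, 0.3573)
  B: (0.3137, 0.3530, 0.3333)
B

Both distributions are close to uniform, making this a harder comparison.

H(A) = 1.5825 bits
H(B) = 1.5833 bits

The distribution closer to uniform has higher entropy.
Answer: B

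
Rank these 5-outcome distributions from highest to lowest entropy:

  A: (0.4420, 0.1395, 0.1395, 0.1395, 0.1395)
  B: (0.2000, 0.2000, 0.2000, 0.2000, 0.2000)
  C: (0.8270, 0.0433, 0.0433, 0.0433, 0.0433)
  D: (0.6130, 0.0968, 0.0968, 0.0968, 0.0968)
B > A > D > C

Key insight: Entropy is maximized by uniform distributions and minimized by concentrated distributions.

Entropies:
  H(A) = 2.1063 bits
  H(B) = 2.3219 bits
  H(C) = 1.0105 bits
  H(D) = 1.7368 bits

Ranking: B > A > D > C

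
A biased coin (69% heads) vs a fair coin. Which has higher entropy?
Fair coin

The fair coin is uniform (p=0.5), maximizing binary entropy at 1 bit. The biased coin has H(0.69) ≈ 0.893 bits — its outcome is more predictable, so its entropy is lower.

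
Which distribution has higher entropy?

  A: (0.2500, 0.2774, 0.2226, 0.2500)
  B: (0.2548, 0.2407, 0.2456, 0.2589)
B

Both distributions are close to uniform, making this a harder comparison.

H(A) = 1.9956 bits
H(B) = 1.9994 bits

The distribution closer to uniform has higher entropy.
Answer: B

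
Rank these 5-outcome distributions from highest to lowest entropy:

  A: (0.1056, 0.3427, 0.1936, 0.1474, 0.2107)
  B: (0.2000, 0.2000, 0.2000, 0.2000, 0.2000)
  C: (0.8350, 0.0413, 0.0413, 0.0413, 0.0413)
B > A > C

Key insight: Entropy is maximized by uniform distributions and minimized by concentrated distributions.

- Uniform distributions have maximum entropy log₂(5) = 2.3219 bits
- The more "peaked" or concentrated a distribution, the lower its entropy

Entropies:
  H(A) = 2.2112 bits
  H(B) = 2.3219 bits
  H(C) = 0.9761 bits

Ranking: B > A > C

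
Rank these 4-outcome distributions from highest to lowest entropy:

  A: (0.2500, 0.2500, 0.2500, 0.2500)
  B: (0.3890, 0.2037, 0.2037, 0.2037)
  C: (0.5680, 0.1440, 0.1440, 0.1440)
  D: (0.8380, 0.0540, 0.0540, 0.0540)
A > B > C > D

Key insight: Entropy is maximized by uniform distributions and minimized by concentrated distributions.

Entropies:
  H(A) = 2.0000 bits
  H(B) = 1.9326 bits
  H(C) = 1.6713 bits
  H(D) = 0.8958 bits

Ranking: A > B > C > D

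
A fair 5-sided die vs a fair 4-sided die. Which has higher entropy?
5-sided die

Both are uniform distributions; for uniform over n outcomes, H = log₂(n). H(5-sided) = log₂(5) = 2.322 bits and H(4-sided) = log₂(4) = 2.000 bits. More outcomes in a uniform distribution means higher entropy.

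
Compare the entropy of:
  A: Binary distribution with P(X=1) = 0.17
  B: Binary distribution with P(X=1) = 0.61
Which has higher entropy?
B

For binary distributions, entropy is maximized at p=0.5 and decreases as p moves toward 0 or 1.

H(A) = H(0.17) = 0.6577 bits
H(B) = H(0.61) = 0.9648 bits

Distribution B (p=0.61) is closer to uniform (p=0.5), so it has higher entropy.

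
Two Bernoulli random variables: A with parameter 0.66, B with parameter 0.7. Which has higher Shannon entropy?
A

For binary distributions, entropy is maximized at p=0.5 and decreases as p moves toward 0 or 1.

H(A) = H(0.66) = 0.9248 bits
H(B) = H(0.7) = 0.8813 bits

Distribution A (p=0.66) is closer to uniform (p=0.5), so it has higher entropy.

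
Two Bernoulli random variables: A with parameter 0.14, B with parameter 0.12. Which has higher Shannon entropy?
A

For binary distributions, entropy is maximized at p=0.5 and decreases as p moves toward 0 or 1.

H(A) = H(0.14) = 0.5842 bits
H(B) = H(0.12) = 0.5294 bits

Distribution A (p=0.14) is closer to uniform (p=0.5), so it has higher entropy.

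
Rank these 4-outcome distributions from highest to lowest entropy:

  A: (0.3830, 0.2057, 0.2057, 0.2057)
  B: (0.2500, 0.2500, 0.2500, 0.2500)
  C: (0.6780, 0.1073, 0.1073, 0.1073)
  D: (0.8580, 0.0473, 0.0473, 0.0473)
B > A > C > D

Key insight: Entropy is maximized by uniform distributions and minimized by concentrated distributions.

Entropies:
  H(A) = 1.9381 bits
  H(B) = 2.0000 bits
  H(C) = 1.4169 bits
  H(D) = 0.8145 bits

Ranking: B > A > C > D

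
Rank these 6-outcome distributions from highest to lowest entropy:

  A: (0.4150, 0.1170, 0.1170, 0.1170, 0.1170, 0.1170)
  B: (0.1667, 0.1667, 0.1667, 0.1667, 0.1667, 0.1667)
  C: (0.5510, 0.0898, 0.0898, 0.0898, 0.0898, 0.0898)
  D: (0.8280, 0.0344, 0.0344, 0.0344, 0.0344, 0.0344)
B > A > C > D

Key insight: Entropy is maximized by uniform distributions and minimized by concentrated distributions.

Entropies:
  H(A) = 2.3374 bits
  H(B) = 2.5850 bits
  H(C) = 2.0350 bits
  H(D) = 1.0616 bits

Ranking: B > A > C > D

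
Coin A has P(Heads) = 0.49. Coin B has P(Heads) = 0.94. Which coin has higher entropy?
A

For binary distributions, entropy is maximized at p=0.5 and decreases as p moves toward 0 or 1.

H(A) = H(0.49) = 0.9997 bits
H(B) = H(0.94) = 0.3274 bits

Distribution A (p=0.49) is closer to uniform (p=0.5), so it has higher entropy.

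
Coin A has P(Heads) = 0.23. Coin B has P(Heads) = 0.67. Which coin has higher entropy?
B

For binary distributions, entropy is maximized at p=0.5 and decreases as p moves toward 0 or 1.

H(A) = H(0.23) = 0.7780 bits
H(B) = H(0.67) = 0.9149 bits

Distribution B (p=0.67) is closer to uniform (p=0.5), so it has higher entropy.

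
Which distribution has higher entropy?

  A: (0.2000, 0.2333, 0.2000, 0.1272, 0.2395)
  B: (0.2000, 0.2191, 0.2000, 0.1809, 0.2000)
B

Both distributions are close to uniform, making this a harder comparison.

H(A) = 2.2909 bits
H(B) = 2.3193 bits

The distribution closer to uniform has higher entropy.
Answer: B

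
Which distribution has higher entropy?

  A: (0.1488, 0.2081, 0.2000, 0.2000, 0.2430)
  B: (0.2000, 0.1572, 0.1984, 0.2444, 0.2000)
B

Both distributions are close to uniform, making this a harder comparison.

H(A) = 2.3051 bits
H(B) = 2.3081 bits

The distribution closer to uniform has higher entropy.
Answer: B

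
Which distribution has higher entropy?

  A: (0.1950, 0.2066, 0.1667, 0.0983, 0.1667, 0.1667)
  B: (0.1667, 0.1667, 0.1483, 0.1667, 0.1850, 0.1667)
B

Both distributions are close to uniform, making this a harder comparison.

H(A) = 2.5515 bits
H(B) = 2.5820 bits

The distribution closer to uniform has higher entropy.
Answer: B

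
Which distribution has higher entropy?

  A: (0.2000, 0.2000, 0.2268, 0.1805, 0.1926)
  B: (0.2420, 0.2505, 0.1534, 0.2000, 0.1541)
A

Both distributions are close to uniform, making this a harder comparison.

H(A) = 2.3178 bits
H(B) = 2.2907 bits

The distribution closer to uniform has higher entropy.
Answer: A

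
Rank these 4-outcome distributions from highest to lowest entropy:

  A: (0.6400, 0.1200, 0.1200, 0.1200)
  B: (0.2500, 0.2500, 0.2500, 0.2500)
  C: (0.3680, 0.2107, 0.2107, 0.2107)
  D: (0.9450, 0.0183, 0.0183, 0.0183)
B > C > A > D

Key insight: Entropy is maximized by uniform distributions and minimized by concentrated distributions.

Entropies:
  H(A) = 1.5133 bits
  H(B) = 2.0000 bits
  H(C) = 1.9508 bits
  H(D) = 0.3944 bits

Ranking: B > C > A > D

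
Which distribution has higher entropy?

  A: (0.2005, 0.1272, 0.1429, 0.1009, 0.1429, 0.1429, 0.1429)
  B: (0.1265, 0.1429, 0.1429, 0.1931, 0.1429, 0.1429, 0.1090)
B

Both distributions are close to uniform, making this a harder comparison.

H(A) = 2.7813 bits
H(B) = 2.7882 bits

The distribution closer to uniform has higher entropy.
Answer: B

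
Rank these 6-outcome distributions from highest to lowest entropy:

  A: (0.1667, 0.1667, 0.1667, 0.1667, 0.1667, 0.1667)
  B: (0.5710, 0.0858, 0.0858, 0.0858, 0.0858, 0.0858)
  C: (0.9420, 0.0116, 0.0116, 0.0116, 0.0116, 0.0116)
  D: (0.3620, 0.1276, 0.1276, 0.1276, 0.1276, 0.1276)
A > D > B > C

Key insight: Entropy is maximized by uniform distributions and minimized by concentrated distributions.

Entropies:
  H(A) = 2.5850 bits
  H(B) = 1.9815 bits
  H(C) = 0.4541 bits
  H(D) = 2.4257 bits

Ranking: A > D > B > C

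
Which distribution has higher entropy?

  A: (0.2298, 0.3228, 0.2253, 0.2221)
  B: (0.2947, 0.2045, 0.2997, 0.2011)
A

Both distributions are close to uniform, making this a harder comparison.

H(A) = 1.9806 bits
H(B) = 1.9741 bits

The distribution closer to uniform has higher entropy.
Answer: A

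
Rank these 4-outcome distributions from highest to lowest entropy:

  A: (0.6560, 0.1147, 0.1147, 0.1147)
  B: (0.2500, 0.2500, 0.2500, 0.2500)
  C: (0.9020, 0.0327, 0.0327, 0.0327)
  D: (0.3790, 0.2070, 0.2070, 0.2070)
B > D > A > C

Key insight: Entropy is maximized by uniform distributions and minimized by concentrated distributions.

Entropies:
  H(A) = 1.4738 bits
  H(B) = 2.0000 bits
  H(C) = 0.6179 bits
  H(D) = 1.9416 bits

Ranking: B > D > A > C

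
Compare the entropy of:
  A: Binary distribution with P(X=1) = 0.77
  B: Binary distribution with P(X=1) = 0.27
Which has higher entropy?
B

For binary distributions, entropy is maximized at p=0.5 and decreases as p moves toward 0 or 1.

H(A) = H(0.77) = 0.7780 bits
H(B) = H(0.27) = 0.8415 bits

Distribution B (p=0.27) is closer to uniform (p=0.5), so it has higher entropy.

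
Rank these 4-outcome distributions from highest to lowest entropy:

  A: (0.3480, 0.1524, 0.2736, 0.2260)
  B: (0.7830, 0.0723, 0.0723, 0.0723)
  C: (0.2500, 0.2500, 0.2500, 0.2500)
C > A > B

Key insight: Entropy is maximized by uniform distributions and minimized by concentrated distributions.

- Uniform distributions have maximum entropy log₂(4) = 2.0000 bits
- The more "peaked" or concentrated a distribution, the lower its entropy

Entropies:
  H(A) = 1.9401 bits
  H(B) = 1.0986 bits
  H(C) = 2.0000 bits

Ranking: C > A > B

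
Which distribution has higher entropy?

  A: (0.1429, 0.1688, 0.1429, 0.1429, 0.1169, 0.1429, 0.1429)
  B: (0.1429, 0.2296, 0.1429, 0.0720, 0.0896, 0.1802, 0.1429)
A

Both distributions are close to uniform, making this a harder comparison.

H(A) = 2.8005 bits
H(B) = 2.7213 bits

The distribution closer to uniform has higher entropy.
Answer: A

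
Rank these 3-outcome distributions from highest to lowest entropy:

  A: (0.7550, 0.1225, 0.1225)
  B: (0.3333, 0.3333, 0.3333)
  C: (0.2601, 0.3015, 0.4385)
B > C > A

Key insight: Entropy is maximized by uniform distributions and minimized by concentrated distributions.

- Uniform distributions have maximum entropy log₂(3) = 1.5850 bits
- The more "peaked" or concentrated a distribution, the lower its entropy

Entropies:
  H(A) = 1.0483 bits
  H(B) = 1.5850 bits
  H(C) = 1.5484 bits

Ranking: B > C > A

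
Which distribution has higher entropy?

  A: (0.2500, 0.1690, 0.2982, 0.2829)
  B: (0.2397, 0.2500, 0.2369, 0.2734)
B

Both distributions are close to uniform, making this a harder comparison.

H(A) = 1.9693 bits
H(B) = 1.9976 bits

The distribution closer to uniform has higher entropy.
Answer: B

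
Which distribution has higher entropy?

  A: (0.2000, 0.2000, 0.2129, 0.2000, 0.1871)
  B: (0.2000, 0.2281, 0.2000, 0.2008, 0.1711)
A

Both distributions are close to uniform, making this a harder comparison.

H(A) = 2.3207 bits
H(B) = 2.3160 bits

The distribution closer to uniform has higher entropy.
Answer: A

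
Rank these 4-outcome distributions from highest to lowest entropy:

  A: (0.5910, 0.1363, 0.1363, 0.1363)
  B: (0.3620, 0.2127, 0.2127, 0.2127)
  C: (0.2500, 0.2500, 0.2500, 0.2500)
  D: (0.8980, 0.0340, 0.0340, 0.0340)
C > B > A > D

Key insight: Entropy is maximized by uniform distributions and minimized by concentrated distributions.

Entropies:
  H(A) = 1.6242 bits
  H(B) = 1.9555 bits
  H(C) = 2.0000 bits
  H(D) = 0.6370 bits

Ranking: C > B > A > D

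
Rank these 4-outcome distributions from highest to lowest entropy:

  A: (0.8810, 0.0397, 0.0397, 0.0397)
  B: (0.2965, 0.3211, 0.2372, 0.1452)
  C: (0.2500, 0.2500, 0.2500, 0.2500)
C > B > A

Key insight: Entropy is maximized by uniform distributions and minimized by concentrated distributions.

- Uniform distributions have maximum entropy log₂(4) = 2.0000 bits
- The more "peaked" or concentrated a distribution, the lower its entropy

Entropies:
  H(A) = 0.7151 bits
  H(B) = 1.9429 bits
  H(C) = 2.0000 bits

Ranking: C > B > A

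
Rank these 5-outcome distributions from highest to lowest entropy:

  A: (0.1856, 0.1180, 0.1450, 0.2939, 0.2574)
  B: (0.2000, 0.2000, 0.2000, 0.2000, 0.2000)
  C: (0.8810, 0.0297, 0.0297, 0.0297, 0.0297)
B > A > C

Key insight: Entropy is maximized by uniform distributions and minimized by concentrated distributions.

- Uniform distributions have maximum entropy log₂(5) = 2.3219 bits
- The more "peaked" or concentrated a distribution, the lower its entropy

Entropies:
  H(A) = 2.2420 bits
  H(B) = 2.3219 bits
  H(C) = 0.7645 bits

Ranking: B > A > C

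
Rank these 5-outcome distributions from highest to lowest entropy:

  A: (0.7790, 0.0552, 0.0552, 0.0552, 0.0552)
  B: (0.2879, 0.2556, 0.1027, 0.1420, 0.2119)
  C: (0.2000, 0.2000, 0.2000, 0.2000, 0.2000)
C > B > A

Key insight: Entropy is maximized by uniform distributions and minimized by concentrated distributions.

- Uniform distributions have maximum entropy log₂(5) = 2.3219 bits
- The more "peaked" or concentrated a distribution, the lower its entropy

Entropies:
  H(A) = 1.2040 bits
  H(B) = 2.2315 bits
  H(C) = 2.3219 bits

Ranking: C > B > A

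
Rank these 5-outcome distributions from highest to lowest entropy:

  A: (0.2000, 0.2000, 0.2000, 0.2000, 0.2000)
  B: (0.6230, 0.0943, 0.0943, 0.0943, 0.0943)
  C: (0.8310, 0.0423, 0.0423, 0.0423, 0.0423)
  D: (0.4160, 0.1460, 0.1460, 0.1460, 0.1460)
A > D > B > C

Key insight: Entropy is maximized by uniform distributions and minimized by concentrated distributions.

Entropies:
  H(A) = 2.3219 bits
  H(B) = 1.7099 bits
  H(C) = 0.9934 bits
  H(D) = 2.1475 bits

Ranking: A > D > B > C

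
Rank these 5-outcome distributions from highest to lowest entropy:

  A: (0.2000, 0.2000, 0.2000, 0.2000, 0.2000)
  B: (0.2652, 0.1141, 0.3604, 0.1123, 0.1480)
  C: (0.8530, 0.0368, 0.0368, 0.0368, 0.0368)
A > B > C

Key insight: Entropy is maximized by uniform distributions and minimized by concentrated distributions.

- Uniform distributions have maximum entropy log₂(5) = 2.3219 bits
- The more "peaked" or concentrated a distribution, the lower its entropy

Entropies:
  H(A) = 2.3219 bits
  H(B) = 2.1579 bits
  H(C) = 0.8963 bits

Ranking: A > B > C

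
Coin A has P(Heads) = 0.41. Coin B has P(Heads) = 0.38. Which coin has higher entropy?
A

For binary distributions, entropy is maximized at p=0.5 and decreases as p moves toward 0 or 1.

H(A) = H(0.41) = 0.9765 bits
H(B) = H(0.38) = 0.9580 bits

Distribution A (p=0.41) is closer to uniform (p=0.5), so it has higher entropy.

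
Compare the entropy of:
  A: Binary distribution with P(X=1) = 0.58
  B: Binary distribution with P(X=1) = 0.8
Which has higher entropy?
A

For binary distributions, entropy is maximized at p=0.5 and decreases as p moves toward 0 or 1.

H(A) = H(0.58) = 0.9815 bits
H(B) = H(0.8) = 0.7219 bits

Distribution A (p=0.58) is closer to uniform (p=0.5), so it has higher entropy.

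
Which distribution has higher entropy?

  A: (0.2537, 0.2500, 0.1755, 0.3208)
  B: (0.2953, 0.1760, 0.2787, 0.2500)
B

Both distributions are close to uniform, making this a harder comparison.

H(A) = 1.9688 bits
H(B) = 1.9745 bits

The distribution closer to uniform has higher entropy.
Answer: B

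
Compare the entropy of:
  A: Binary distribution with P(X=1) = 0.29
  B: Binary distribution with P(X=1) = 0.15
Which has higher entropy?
A

For binary distributions, entropy is maximized at p=0.5 and decreases as p moves toward 0 or 1.

H(A) = H(0.29) = 0.8687 bits
H(B) = H(0.15) = 0.6098 bits

Distribution A (p=0.29) is closer to uniform (p=0.5), so it has higher entropy.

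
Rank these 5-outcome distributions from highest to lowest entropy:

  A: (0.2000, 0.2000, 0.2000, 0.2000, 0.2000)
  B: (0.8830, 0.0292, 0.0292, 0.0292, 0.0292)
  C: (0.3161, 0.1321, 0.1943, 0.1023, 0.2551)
A > C > B

Key insight: Entropy is maximized by uniform distributions and minimized by concentrated distributions.

- Uniform distributions have maximum entropy log₂(5) = 2.3219 bits
- The more "peaked" or concentrated a distribution, the lower its entropy

Entropies:
  H(A) = 2.3219 bits
  H(B) = 0.7547 bits
  H(C) = 2.2096 bits

Ranking: A > C > B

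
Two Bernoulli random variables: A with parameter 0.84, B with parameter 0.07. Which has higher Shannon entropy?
A

For binary distributions, entropy is maximized at p=0.5 and decreases as p moves toward 0 or 1.

H(A) = H(0.84) = 0.6343 bits
H(B) = H(0.07) = 0.3659 bits

Distribution A (p=0.84) is closer to uniform (p=0.5), so it has higher entropy.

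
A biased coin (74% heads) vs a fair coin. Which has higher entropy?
Fair coin

The fair coin is uniform (p=0.5), maximizing binary entropy at 1 bit. The biased coin has H(0.74) ≈ 0.827 bits — its outcome is more predictable, so its entropy is lower.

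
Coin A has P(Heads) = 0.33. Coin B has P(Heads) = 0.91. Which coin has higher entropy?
A

For binary distributions, entropy is maximized at p=0.5 and decreases as p moves toward 0 or 1.

H(A) = H(0.33) = 0.9149 bits
H(B) = H(0.91) = 0.4365 bits

Distribution A (p=0.33) is closer to uniform (p=0.5), so it has higher entropy.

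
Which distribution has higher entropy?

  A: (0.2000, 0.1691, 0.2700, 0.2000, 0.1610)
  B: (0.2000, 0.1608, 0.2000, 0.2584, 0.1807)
B

Both distributions are close to uniform, making this a harder comparison.

H(A) = 2.2965 bits
H(B) = 2.3033 bits

The distribution closer to uniform has higher entropy.
Answer: B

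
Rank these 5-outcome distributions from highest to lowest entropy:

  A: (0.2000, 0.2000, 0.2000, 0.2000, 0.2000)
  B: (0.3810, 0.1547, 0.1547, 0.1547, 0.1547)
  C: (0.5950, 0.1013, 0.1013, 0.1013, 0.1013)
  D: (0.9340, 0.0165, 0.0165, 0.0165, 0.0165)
A > B > C > D

Key insight: Entropy is maximized by uniform distributions and minimized by concentrated distributions.

Entropies:
  H(A) = 2.3219 bits
  H(B) = 2.1967 bits
  H(C) = 1.7838 bits
  H(D) = 0.4828 bits

Ranking: A > B > C > D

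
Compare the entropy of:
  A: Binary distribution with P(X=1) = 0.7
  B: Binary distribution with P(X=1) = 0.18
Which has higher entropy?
A

For binary distributions, entropy is maximized at p=0.5 and decreases as p moves toward 0 or 1.

H(A) = H(0.7) = 0.8813 bits
H(B) = H(0.18) = 0.6801 bits

Distribution A (p=0.7) is closer to uniform (p=0.5), so it has higher entropy.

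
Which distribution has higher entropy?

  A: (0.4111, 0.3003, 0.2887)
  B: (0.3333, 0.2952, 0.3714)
B

Both distributions are close to uniform, making this a harder comparison.

H(A) = 1.5658 bits
H(B) = 1.5787 bits

The distribution closer to uniform has higher entropy.
Answer: B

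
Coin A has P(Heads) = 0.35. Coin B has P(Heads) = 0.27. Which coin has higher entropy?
A

For binary distributions, entropy is maximized at p=0.5 and decreases as p moves toward 0 or 1.

H(A) = H(0.35) = 0.9341 bits
H(B) = H(0.27) = 0.8415 bits

Distribution A (p=0.35) is closer to uniform (p=0.5), so it has higher entropy.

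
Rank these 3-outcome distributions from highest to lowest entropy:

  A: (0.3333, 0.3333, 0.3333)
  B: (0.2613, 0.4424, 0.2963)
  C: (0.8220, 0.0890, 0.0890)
A > B > C

Key insight: Entropy is maximized by uniform distributions and minimized by concentrated distributions.

- Uniform distributions have maximum entropy log₂(3) = 1.5850 bits
- The more "peaked" or concentrated a distribution, the lower its entropy

Entropies:
  H(A) = 1.5850 bits
  H(B) = 1.5464 bits
  H(C) = 0.8537 bits

Ranking: A > B > C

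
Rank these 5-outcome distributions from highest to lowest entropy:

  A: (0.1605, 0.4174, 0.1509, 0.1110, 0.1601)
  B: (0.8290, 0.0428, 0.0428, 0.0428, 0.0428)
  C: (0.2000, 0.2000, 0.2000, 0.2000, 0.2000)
C > A > B

Key insight: Entropy is maximized by uniform distributions and minimized by concentrated distributions.

- Uniform distributions have maximum entropy log₂(5) = 2.3219 bits
- The more "peaked" or concentrated a distribution, the lower its entropy

Entropies:
  H(A) = 2.1367 bits
  H(B) = 1.0020 bits
  H(C) = 2.3219 bits

Ranking: C > A > B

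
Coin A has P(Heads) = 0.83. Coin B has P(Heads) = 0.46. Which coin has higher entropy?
B

For binary distributions, entropy is maximized at p=0.5 and decreases as p moves toward 0 or 1.

H(A) = H(0.83) = 0.6577 bits
H(B) = H(0.46) = 0.9954 bits

Distribution B (p=0.46) is closer to uniform (p=0.5), so it has higher entropy.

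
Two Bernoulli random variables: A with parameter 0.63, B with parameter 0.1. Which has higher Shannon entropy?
A

For binary distributions, entropy is maximized at p=0.5 and decreases as p moves toward 0 or 1.

H(A) = H(0.63) = 0.9507 bits
H(B) = H(0.1) = 0.4690 bits

Distribution A (p=0.63) is closer to uniform (p=0.5), so it has higher entropy.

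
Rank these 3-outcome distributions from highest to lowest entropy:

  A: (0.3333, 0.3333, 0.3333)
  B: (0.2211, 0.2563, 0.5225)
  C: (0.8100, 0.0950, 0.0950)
A > B > C

Key insight: Entropy is maximized by uniform distributions and minimized by concentrated distributions.

- Uniform distributions have maximum entropy log₂(3) = 1.5850 bits
- The more "peaked" or concentrated a distribution, the lower its entropy

Entropies:
  H(A) = 1.5850 bits
  H(B) = 1.4741 bits
  H(C) = 0.8915 bits

Ranking: A > B > C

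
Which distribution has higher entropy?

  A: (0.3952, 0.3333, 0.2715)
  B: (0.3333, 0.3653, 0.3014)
B

Both distributions are close to uniform, making this a harder comparison.

H(A) = 1.5683 bits
H(B) = 1.5805 bits

The distribution closer to uniform has higher entropy.
Answer: B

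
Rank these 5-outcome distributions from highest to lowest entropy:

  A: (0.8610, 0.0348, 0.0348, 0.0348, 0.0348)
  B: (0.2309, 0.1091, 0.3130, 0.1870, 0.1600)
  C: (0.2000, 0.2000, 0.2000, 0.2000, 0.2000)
C > B > A

Key insight: Entropy is maximized by uniform distributions and minimized by concentrated distributions.

- Uniform distributions have maximum entropy log₂(5) = 2.3219 bits
- The more "peaked" or concentrated a distribution, the lower its entropy

Entropies:
  H(A) = 0.8596 bits
  H(B) = 2.2368 bits
  H(C) = 2.3219 bits

Ranking: C > B > A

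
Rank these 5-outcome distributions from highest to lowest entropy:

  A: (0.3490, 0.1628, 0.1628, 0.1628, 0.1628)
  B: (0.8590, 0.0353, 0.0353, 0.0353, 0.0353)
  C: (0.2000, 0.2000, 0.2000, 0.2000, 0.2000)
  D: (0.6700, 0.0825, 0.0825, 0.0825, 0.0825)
C > A > D > B

Key insight: Entropy is maximized by uniform distributions and minimized by concentrated distributions.

Entropies:
  H(A) = 2.2352 bits
  H(B) = 0.8689 bits
  H(C) = 2.3219 bits
  H(D) = 1.5749 bits

Ranking: C > A > D > B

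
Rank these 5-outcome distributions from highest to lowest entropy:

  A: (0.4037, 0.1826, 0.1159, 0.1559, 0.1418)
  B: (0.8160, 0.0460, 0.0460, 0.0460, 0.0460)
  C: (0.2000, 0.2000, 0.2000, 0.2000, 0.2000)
C > A > B

Key insight: Entropy is maximized by uniform distributions and minimized by concentrated distributions.

- Uniform distributions have maximum entropy log₂(5) = 2.3219 bits
- The more "peaked" or concentrated a distribution, the lower its entropy

Entropies:
  H(A) = 2.1543 bits
  H(B) = 1.0567 bits
  H(C) = 2.3219 bits

Ranking: C > A > B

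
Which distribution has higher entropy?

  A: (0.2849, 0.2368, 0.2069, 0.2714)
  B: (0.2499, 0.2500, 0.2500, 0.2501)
B

Both distributions are close to uniform, making this a harder comparison.

H(A) = 1.9892 bits
H(B) = 2.0000 bits

The distribution closer to uniform has higher entropy.
Answer: B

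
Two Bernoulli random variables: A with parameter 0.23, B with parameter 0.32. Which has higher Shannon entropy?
B

For binary distributions, entropy is maximized at p=0.5 and decreases as p moves toward 0 or 1.

H(A) = H(0.23) = 0.7780 bits
H(B) = H(0.32) = 0.9044 bits

Distribution B (p=0.32) is closer to uniform (p=0.5), so it has higher entropy.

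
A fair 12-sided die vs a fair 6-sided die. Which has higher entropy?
12-sided die

Both are uniform distributions; for uniform over n outcomes, H = log₂(n). H(12-sided) = log₂(12) = 3.585 bits and H(6-sided) = log₂(6) = 2.585 bits. More outcomes in a uniform distribution means higher entropy.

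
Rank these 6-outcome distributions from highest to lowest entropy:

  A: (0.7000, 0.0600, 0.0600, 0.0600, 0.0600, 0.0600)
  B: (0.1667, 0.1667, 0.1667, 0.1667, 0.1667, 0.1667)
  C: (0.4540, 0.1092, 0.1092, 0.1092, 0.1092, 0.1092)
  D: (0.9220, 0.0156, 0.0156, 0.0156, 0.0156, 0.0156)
B > C > A > D

Key insight: Entropy is maximized by uniform distributions and minimized by concentrated distributions.

Entropies:
  H(A) = 1.5779 bits
  H(B) = 2.5850 bits
  H(C) = 2.2617 bits
  H(D) = 0.5762 bits

Ranking: B > C > A > D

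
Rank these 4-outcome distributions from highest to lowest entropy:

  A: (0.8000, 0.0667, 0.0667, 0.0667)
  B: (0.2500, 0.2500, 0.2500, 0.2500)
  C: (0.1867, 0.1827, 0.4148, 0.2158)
B > C > A

Key insight: Entropy is maximized by uniform distributions and minimized by concentrated distributions.

- Uniform distributions have maximum entropy log₂(4) = 2.0000 bits
- The more "peaked" or concentrated a distribution, the lower its entropy

Entropies:
  H(A) = 1.0389 bits
  H(B) = 2.0000 bits
  H(C) = 1.9041 bits

Ranking: B > C > A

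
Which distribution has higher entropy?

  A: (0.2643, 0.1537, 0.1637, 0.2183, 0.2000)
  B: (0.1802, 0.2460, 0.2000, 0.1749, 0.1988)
B

Both distributions are close to uniform, making this a harder comparison.

H(A) = 2.2938 bits
H(B) = 2.3110 bits

The distribution closer to uniform has higher entropy.
Answer: B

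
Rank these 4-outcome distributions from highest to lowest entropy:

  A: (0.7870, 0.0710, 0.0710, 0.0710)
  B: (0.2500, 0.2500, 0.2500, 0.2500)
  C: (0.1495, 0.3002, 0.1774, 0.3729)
B > C > A

Key insight: Entropy is maximized by uniform distributions and minimized by concentrated distributions.

- Uniform distributions have maximum entropy log₂(4) = 2.0000 bits
- The more "peaked" or concentrated a distribution, the lower its entropy

Entropies:
  H(A) = 1.0848 bits
  H(B) = 2.0000 bits
  H(C) = 1.9044 bits

Ranking: B > C > A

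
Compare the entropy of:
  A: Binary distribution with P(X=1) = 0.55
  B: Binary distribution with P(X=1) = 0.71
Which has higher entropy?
A

For binary distributions, entropy is maximized at p=0.5 and decreases as p moves toward 0 or 1.

H(A) = H(0.55) = 0.9928 bits
H(B) = H(0.71) = 0.8687 bits

Distribution A (p=0.55) is closer to uniform (p=0.5), so it has higher entropy.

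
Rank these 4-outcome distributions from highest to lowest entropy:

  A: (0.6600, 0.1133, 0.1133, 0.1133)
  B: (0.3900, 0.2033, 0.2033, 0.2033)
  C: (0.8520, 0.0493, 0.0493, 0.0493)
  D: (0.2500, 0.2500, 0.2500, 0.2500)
D > B > A > C

Key insight: Entropy is maximized by uniform distributions and minimized by concentrated distributions.

Entropies:
  H(A) = 1.4637 bits
  H(B) = 1.9316 bits
  H(C) = 0.8394 bits
  H(D) = 2.0000 bits

Ranking: D > B > A > C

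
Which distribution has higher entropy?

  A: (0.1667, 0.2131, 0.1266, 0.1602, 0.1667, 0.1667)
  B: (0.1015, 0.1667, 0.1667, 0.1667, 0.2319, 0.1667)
A

Both distributions are close to uniform, making this a harder comparison.

H(A) = 2.5686 bits
H(B) = 2.5472 bits

The distribution closer to uniform has higher entropy.
Answer: A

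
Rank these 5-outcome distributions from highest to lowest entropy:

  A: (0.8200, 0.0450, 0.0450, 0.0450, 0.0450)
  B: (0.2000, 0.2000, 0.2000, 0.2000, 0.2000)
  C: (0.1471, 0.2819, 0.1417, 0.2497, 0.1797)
B > C > A

Key insight: Entropy is maximized by uniform distributions and minimized by concentrated distributions.

- Uniform distributions have maximum entropy log₂(5) = 2.3219 bits
- The more "peaked" or concentrated a distribution, the lower its entropy

Entropies:
  H(A) = 1.0401 bits
  H(B) = 2.3219 bits
  H(C) = 2.2659 bits

Ranking: B > C > A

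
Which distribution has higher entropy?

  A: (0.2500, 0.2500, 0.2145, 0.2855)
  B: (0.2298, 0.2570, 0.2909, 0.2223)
A

Both distributions are close to uniform, making this a harder comparison.

H(A) = 1.9927 bits
H(B) = 1.9918 bits

The distribution closer to uniform has higher entropy.
Answer: A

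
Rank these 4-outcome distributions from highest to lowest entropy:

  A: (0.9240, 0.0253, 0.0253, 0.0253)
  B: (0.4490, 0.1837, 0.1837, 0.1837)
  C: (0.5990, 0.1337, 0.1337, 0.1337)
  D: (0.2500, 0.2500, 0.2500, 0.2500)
D > B > C > A

Key insight: Entropy is maximized by uniform distributions and minimized by concentrated distributions.

Entropies:
  H(A) = 0.5084 bits
  H(B) = 1.8658 bits
  H(C) = 1.6071 bits
  H(D) = 2.0000 bits

Ranking: D > B > C > A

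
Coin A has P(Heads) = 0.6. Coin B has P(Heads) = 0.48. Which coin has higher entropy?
B

For binary distributions, entropy is maximized at p=0.5 and decreases as p moves toward 0 or 1.

H(A) = H(0.6) = 0.9710 bits
H(B) = H(0.48) = 0.9988 bits

Distribution B (p=0.48) is closer to uniform (p=0.5), so it has higher entropy.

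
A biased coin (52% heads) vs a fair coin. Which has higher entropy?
Fair coin

The fair coin is uniform (p=0.5), maximizing binary entropy at 1 bit. The biased coin has H(0.52) ≈ 0.999 bits — its outcome is more predictable, so its entropy is lower.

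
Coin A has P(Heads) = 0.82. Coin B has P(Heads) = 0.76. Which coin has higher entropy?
B

For binary distributions, entropy is maximized at p=0.5 and decreases as p moves toward 0 or 1.

H(A) = H(0.82) = 0.6801 bits
H(B) = H(0.76) = 0.7950 bits

Distribution B (p=0.76) is closer to uniform (p=0.5), so it has higher entropy.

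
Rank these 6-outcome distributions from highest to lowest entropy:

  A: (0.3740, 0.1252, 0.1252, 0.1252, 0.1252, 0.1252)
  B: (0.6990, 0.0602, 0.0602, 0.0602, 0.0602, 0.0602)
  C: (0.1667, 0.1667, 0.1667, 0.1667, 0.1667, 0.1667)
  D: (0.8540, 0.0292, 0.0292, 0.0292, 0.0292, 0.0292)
C > A > B > D

Key insight: Entropy is maximized by uniform distributions and minimized by concentrated distributions.

Entropies:
  H(A) = 2.4072 bits
  H(B) = 1.5814 bits
  H(C) = 2.5850 bits
  H(D) = 0.9387 bits

Ranking: C > A > B > D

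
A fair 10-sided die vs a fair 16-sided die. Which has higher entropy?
16-sided die

Both are uniform distributions; for uniform over n outcomes, H = log₂(n). H(10-sided) = log₂(10) = 3.322 bits and H(16-sided) = log₂(16) = 4.000 bits. More outcomes in a uniform distribution means higher entropy.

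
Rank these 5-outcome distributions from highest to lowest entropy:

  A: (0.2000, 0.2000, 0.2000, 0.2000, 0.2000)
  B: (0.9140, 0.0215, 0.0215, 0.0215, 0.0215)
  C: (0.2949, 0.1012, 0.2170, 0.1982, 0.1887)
A > C > B

Key insight: Entropy is maximized by uniform distributions and minimized by concentrated distributions.

- Uniform distributions have maximum entropy log₂(5) = 2.3219 bits
- The more "peaked" or concentrated a distribution, the lower its entropy

Entropies:
  H(A) = 2.3219 bits
  H(B) = 0.5950 bits
  H(C) = 2.2491 bits

Ranking: A > C > B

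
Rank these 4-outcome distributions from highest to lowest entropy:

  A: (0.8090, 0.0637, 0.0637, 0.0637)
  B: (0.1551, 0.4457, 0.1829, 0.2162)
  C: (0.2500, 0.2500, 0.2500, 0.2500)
C > B > A

Key insight: Entropy is maximized by uniform distributions and minimized by concentrated distributions.

- Uniform distributions have maximum entropy log₂(4) = 2.0000 bits
- The more "peaked" or concentrated a distribution, the lower its entropy

Entropies:
  H(A) = 1.0063 bits
  H(B) = 1.8627 bits
  H(C) = 2.0000 bits

Ranking: C > B > A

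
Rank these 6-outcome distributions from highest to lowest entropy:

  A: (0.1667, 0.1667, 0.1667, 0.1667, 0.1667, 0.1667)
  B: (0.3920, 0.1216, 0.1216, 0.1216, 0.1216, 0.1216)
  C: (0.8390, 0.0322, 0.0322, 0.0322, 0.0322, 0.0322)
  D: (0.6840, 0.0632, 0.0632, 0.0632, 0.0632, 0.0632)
A > B > D > C

Key insight: Entropy is maximized by uniform distributions and minimized by concentrated distributions.

Entropies:
  H(A) = 2.5850 bits
  H(B) = 2.3778 bits
  H(C) = 1.0105 bits
  H(D) = 1.6337 bits

Ranking: A > B > D > C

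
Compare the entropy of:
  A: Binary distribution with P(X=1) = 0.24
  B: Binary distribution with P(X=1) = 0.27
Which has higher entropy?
B

For binary distributions, entropy is maximized at p=0.5 and decreases as p moves toward 0 or 1.

H(A) = H(0.24) = 0.7950 bits
H(B) = H(0.27) = 0.8415 bits

Distribution B (p=0.27) is closer to uniform (p=0.5), so it has higher entropy.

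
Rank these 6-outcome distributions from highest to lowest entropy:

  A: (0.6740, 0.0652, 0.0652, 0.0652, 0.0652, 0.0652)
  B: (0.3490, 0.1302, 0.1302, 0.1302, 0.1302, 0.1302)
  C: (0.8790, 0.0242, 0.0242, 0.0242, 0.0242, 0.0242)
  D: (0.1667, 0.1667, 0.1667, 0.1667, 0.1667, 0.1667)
D > B > A > C

Key insight: Entropy is maximized by uniform distributions and minimized by concentrated distributions.

Entropies:
  H(A) = 1.6677 bits
  H(B) = 2.4447 bits
  H(C) = 0.8132 bits
  H(D) = 2.5850 bits

Ranking: D > B > A > C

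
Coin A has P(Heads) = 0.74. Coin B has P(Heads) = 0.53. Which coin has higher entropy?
B

For binary distributions, entropy is maximized at p=0.5 and decreases as p moves toward 0 or 1.

H(A) = H(0.74) = 0.8267 bits
H(B) = H(0.53) = 0.9974 bits

Distribution B (p=0.53) is closer to uniform (p=0.5), so it has higher entropy.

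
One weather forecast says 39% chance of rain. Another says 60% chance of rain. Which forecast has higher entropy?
60% forecast

Treat each forecast as a Bernoulli distribution. Binary entropy is maximized at p=0.5 and falls off symmetrically toward 0 or 1. The 60% forecast is closer to 50%, so it is more uncertain. H(39%) ≈ 0.965 bits, H(60%) ≈ 0.971 bits.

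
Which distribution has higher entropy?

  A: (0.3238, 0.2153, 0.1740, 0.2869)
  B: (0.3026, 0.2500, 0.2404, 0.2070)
B

Both distributions are close to uniform, making this a harder comparison.

H(A) = 1.9596 bits
H(B) = 1.9866 bits

The distribution closer to uniform has higher entropy.
Answer: B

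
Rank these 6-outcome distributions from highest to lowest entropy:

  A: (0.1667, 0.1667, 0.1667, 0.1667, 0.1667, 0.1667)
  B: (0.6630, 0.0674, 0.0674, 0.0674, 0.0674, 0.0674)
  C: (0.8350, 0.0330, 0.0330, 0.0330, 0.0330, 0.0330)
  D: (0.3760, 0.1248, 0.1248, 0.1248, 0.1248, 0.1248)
A > D > B > C

Key insight: Entropy is maximized by uniform distributions and minimized by concentrated distributions.

Entropies:
  H(A) = 2.5850 bits
  H(B) = 1.7044 bits
  H(C) = 1.0293 bits
  H(D) = 2.4041 bits

Ranking: A > D > B > C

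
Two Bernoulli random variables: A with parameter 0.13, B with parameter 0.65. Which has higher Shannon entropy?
B

For binary distributions, entropy is maximized at p=0.5 and decreases as p moves toward 0 or 1.

H(A) = H(0.13) = 0.5574 bits
H(B) = H(0.65) = 0.9341 bits

Distribution B (p=0.65) is closer to uniform (p=0.5), so it has higher entropy.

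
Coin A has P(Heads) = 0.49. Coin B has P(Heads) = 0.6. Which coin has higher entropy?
A

For binary distributions, entropy is maximized at p=0.5 and decreases as p moves toward 0 or 1.

H(A) = H(0.49) = 0.9997 bits
H(B) = H(0.6) = 0.9710 bits

Distribution A (p=0.49) is closer to uniform (p=0.5), so it has higher entropy.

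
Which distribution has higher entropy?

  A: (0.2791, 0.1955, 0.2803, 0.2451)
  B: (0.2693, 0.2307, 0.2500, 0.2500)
B

Both distributions are close to uniform, making this a harder comparison.

H(A) = 1.9858 bits
H(B) = 1.9978 bits

The distribution closer to uniform has higher entropy.
Answer: B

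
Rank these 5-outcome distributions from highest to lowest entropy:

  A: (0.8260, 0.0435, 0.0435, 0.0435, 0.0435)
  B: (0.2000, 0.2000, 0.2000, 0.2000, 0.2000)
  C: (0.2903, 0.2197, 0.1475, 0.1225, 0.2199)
B > C > A

Key insight: Entropy is maximized by uniform distributions and minimized by concentrated distributions.

- Uniform distributions have maximum entropy log₂(5) = 2.3219 bits
- The more "peaked" or concentrated a distribution, the lower its entropy

Entropies:
  H(A) = 1.0148 bits
  H(B) = 2.3219 bits
  H(C) = 2.2573 bits

Ranking: B > C > A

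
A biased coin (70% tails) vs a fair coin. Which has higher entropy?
Fair coin

The fair coin is uniform (p=0.5), maximizing binary entropy at 1 bit. The biased coin has H(0.70) ≈ 0.881 bits — its outcome is more predictable, so its entropy is lower.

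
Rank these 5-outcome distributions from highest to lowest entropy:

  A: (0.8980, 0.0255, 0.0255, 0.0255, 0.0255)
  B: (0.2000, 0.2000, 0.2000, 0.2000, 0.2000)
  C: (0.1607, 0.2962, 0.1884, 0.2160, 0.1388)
B > C > A

Key insight: Entropy is maximized by uniform distributions and minimized by concentrated distributions.

- Uniform distributions have maximum entropy log₂(5) = 2.3219 bits
- The more "peaked" or concentrated a distribution, the lower its entropy

Entropies:
  H(A) = 0.6793 bits
  H(B) = 2.3219 bits
  H(C) = 2.2703 bits

Ranking: B > C > A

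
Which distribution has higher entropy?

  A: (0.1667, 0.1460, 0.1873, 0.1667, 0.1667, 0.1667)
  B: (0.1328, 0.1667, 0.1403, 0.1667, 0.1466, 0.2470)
A

Both distributions are close to uniform, making this a harder comparison.

H(A) = 2.5813 bits
H(B) = 2.5503 bits

The distribution closer to uniform has higher entropy.
Answer: A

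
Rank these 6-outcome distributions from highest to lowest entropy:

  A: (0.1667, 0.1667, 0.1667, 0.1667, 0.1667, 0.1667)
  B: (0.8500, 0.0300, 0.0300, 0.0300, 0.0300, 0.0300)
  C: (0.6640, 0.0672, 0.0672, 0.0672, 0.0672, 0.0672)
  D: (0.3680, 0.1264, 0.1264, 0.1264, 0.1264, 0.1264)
A > D > C > B

Key insight: Entropy is maximized by uniform distributions and minimized by concentrated distributions.

Entropies:
  H(A) = 2.5850 bits
  H(B) = 0.9581 bits
  H(C) = 1.7011 bits
  H(D) = 2.4166 bits

Ranking: A > D > C > B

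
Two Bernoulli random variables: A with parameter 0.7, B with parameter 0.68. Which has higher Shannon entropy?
B

For binary distributions, entropy is maximized at p=0.5 and decreases as p moves toward 0 or 1.

H(A) = H(0.7) = 0.8813 bits
H(B) = H(0.68) = 0.9044 bits

Distribution B (p=0.68) is closer to uniform (p=0.5), so it has higher entropy.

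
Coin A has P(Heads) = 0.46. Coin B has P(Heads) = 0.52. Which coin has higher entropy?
B

For binary distributions, entropy is maximized at p=0.5 and decreases as p moves toward 0 or 1.

H(A) = H(0.46) = 0.9954 bits
H(B) = H(0.52) = 0.9988 bits

Distribution B (p=0.52) is closer to uniform (p=0.5), so it has higher entropy.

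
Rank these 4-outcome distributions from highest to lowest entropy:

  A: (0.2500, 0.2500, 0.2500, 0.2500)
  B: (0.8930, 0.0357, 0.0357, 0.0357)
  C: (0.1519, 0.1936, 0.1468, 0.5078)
A > C > B

Key insight: Entropy is maximized by uniform distributions and minimized by concentrated distributions.

- Uniform distributions have maximum entropy log₂(4) = 2.0000 bits
- The more "peaked" or concentrated a distribution, the lower its entropy

Entropies:
  H(A) = 2.0000 bits
  H(B) = 0.6604 bits
  H(C) = 1.7744 bits

Ranking: A > C > B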